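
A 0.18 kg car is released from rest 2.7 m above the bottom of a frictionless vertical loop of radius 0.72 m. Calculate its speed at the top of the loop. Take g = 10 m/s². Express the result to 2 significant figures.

v = 5.0 m/s

Energy conservation: mgh = ½mv_top² + mg(2r)
v_top² = 2g(h − 2r) = 2(10)(2.7 − 1.440) = 25.20
v_top = 5.020 m/s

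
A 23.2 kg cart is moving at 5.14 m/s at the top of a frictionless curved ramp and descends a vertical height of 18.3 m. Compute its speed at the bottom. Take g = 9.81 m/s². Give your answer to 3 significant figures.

v = 19.6 m/s

Equating total energy at the two states: ½mv₀² + mgh = ½mv²
The mass cancels from both sides.
v² = v₀² + 2gh = (5.14)² + 2(9.81)(18.3) = 385.47
v = √385.47 = 19.63 m/s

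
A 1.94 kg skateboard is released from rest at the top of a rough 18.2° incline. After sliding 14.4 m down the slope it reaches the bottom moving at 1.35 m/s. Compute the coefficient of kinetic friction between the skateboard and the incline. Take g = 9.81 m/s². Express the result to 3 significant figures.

μ_k = 0.322

mgh = ½mv² + μ_k (mg cosθ) L, with h = L sinθ
mgL sinθ = 85.596 J; ½mv² = 1.7678 J
W_f = 85.596 − 1.7678 = 83.83 J
μ_k = W_f/(mg cosθ · L) = 83.83/(18.08 × 14.4) = 0.3220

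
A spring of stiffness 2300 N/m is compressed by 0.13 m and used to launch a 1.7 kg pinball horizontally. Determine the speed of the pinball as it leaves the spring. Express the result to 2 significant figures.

Spring PE converts entirely to kinetic energy: ½kx² = ½mv²
v = x√(k/m) = 0.13 × √(2300/1.7) = 4.782 m/s

v = 4.8 m/s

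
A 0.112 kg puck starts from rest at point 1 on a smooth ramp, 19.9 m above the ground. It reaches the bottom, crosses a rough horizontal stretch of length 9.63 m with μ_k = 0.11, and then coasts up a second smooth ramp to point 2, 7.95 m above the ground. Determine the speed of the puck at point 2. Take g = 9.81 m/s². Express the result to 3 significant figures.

Energy at 1: mgh₁ = (0.112)(9.81)(19.9) = 21.865 J
Friction loss: W_f = μ_k mg d = 1.164 J
At 2: ½mv² + mgh₂ = mgh₁ − W_f
½mv² = 21.865 − 1.164 − 8.7348 = 11.966 J
v = √(2 × 11.966/0.112) = 14.62 m/s

v = 14.6 m/s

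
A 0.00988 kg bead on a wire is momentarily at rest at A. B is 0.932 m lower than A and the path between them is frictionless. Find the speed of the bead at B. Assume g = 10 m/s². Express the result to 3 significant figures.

Equating total energy at the two states: mgh = ½mv²
The mass cancels from both sides.
v = √(2gh) = √(2 × 10 × 0.932) = √18.640 = 4.317 m/s

v = 4.32 m/s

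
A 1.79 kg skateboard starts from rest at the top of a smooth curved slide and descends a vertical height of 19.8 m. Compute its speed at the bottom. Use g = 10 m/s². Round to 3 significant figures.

v = 19.9 m/s

By conservation of mechanical energy, mgh = ½mv²
v = √(2gh) = √(2 × 10 × 19.8) = √396.00 = 19.90 m/s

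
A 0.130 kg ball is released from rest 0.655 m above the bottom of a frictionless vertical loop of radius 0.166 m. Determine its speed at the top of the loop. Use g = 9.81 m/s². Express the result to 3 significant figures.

Energy conservation: mgh = ½mv_top² + mg(2r)
v_top² = 2g(h − 2r) = 2(9.81)(0.655 − 0.3320) = 6.337
v_top = 2.517 m/s

v = 2.52 m/s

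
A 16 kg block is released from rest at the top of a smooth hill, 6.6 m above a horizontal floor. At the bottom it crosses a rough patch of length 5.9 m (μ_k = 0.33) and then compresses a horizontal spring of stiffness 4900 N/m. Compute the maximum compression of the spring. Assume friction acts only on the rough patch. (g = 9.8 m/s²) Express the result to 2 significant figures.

x = 0.55 m

Initial energy: E₁ = mgh = (16)(9.8)(6.6) = 1034.9 J
Friction removes W_f = μ_k mg d = (0.33)(16)(9.8)(5.9) = 305.3 J
Energy reaching the spring: E = 1034.9 − 305.3 = 729.59 J
At max compression ½kx² = E ⇒ x = √(2E/k) = √(2 × 729.59/4900) = 0.5457 m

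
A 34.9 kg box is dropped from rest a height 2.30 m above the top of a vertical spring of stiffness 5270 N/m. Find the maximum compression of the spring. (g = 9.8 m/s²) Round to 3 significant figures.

x = 0.615 m

Let x be the compression. The total drop is H + x, and the box is instantaneously at rest at max compression, so energy conservation gives:
mg(H + x) = ½kx²
½(5270)x² − (34.9)(9.8)x − (34.9)(9.8)(2.30) = 0
2635x² − 342.0x − 786.6 = 0
x = [342.0 + √(116978 + 8.2912e+06)]/(2 × 2635) = 0.6151 m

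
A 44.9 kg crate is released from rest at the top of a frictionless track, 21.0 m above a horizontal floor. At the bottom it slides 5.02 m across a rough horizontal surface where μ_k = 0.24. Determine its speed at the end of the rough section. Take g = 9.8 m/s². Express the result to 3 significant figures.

Applying the work–energy principle:
mgh = ½mv² + μ_k m g d
W_f = μ_k mg d = (0.24)(44.9)(9.8)(5.02) = 530.1 J
½mv² = mgh − W_f = 9240.4 − 530.1 = 8710.3 J
v = √(2 × 8710.3/44.9) = 19.70 m/s

v = 19.7 m/s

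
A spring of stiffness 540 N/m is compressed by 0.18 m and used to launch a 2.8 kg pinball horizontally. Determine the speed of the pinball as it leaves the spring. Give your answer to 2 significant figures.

v = 2.5 m/s

Spring PE converts entirely to kinetic energy: ½kx² = ½mv²
v = x√(k/m) = 0.18 × √(540/2.8) = 2.500 m/s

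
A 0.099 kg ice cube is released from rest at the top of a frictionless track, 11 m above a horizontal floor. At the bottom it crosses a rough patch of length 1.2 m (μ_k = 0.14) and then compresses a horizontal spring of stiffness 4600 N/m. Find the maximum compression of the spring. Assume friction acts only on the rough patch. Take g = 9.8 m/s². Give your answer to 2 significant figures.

x = 0.068 m

Initial energy: E₁ = mgh = (0.099)(9.8)(11) = 10.672 J
Friction removes W_f = μ_k mg d = (0.14)(0.099)(9.8)(1.2) = 0.1630 J
Energy reaching the spring: E = 10.672 − 0.1630 = 10.509 J
At max compression ½kx² = E ⇒ x = √(2E/k) = √(2 × 10.509/4600) = 0.06760 m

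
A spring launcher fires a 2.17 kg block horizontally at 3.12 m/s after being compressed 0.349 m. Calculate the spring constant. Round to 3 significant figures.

Spring PE at full compression equals KE at release: ½kx² = ½mv²
k = mv²/x² = (2.17)(3.12)²/(0.349)² = 173.4 N/m

k = 173 N/m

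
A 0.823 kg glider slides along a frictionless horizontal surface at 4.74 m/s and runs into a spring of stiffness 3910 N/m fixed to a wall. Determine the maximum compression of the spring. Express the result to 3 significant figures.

All KE is stored as spring PE at maximum compression: ½mv² = ½kx²
x = v√(m/k) = 4.74 × √(0.823/3910) = 0.06877 m

x = 0.0688 m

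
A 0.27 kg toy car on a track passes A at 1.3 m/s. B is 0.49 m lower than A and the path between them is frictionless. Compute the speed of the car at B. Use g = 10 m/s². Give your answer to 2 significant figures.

By conservation of mechanical energy, ½mv₀² + mgh = ½mv²
v² = v₀² + 2gh = (1.3)² + 2(10)(0.49) = 11.490
v = √11.490 = 3.390 m/s

v = 3.4 m/s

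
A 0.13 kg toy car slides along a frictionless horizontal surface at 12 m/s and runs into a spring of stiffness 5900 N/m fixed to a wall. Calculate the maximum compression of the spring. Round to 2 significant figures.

x = 0.056 m

Conservation of energy between contact and max compression: ½mv² = ½kx²
x = v√(m/k) = 12 × √(0.13/5900) = 0.05633 m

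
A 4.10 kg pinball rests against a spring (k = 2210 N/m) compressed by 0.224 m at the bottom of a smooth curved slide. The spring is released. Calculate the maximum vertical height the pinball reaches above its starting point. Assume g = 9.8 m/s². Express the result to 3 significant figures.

Energy conservation from release to the highest point: ½kx² = mgh
h = kx²/(2mg) = (2210)(0.224)²/(2 × 4.10 × 9.8) = 1.380 m

h = 1.38 m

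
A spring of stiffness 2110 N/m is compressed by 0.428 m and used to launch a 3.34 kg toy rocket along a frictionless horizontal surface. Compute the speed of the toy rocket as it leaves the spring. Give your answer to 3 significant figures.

The toy rocket leaves the spring when the spring is at natural length, so ½kx² = ½mv²
v = x√(k/m) = 0.428 × √(2110/3.34) = 10.76 m/s

v = 10.8 m/s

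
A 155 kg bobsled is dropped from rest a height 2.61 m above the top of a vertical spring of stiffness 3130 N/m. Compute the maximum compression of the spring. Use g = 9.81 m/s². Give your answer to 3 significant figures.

x = 2.15 m

Measuring PE from the top of the relaxed spring, at max compression the bobsled has dropped H + x with zero KE, so:
mg(H + x) = ½kx²
½(3130)x² − (155)(9.81)x − (155)(9.81)(2.61) = 0
1565x² − 1521x − 3969 = 0
x = [1521 + √(2.312e+06 + 2.4844e+07)]/(2 × 1565) = 2.151 m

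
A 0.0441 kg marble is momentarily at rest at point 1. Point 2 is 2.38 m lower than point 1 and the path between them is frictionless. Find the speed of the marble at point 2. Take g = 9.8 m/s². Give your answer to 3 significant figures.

v = 6.83 m/s

Energy conservation between the two points: mgh = ½mv²
v = √(2gh) = √(2 × 9.8 × 2.38) = √46.648 = 6.830 m/s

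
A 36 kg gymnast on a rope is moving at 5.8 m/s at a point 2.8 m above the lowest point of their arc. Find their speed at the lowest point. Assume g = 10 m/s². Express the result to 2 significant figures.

v = 9.5 m/s

Equating total energy at the two states: ½mv₀² + mgh = ½mv²
v² = v₀² + 2gh = (5.8)² + 2(10)(2.8) = 89.640
v = √89.640 = 9.468 m/s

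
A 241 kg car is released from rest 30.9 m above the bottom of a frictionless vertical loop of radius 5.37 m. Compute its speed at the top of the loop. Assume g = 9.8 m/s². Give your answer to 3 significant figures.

Energy conservation: mgh = ½mv_top² + mg(2r)
v_top² = 2g(h − 2r) = 2(9.8)(30.9 − 10.74) = 395.1
v_top = 19.88 m/s

v = 19.9 m/s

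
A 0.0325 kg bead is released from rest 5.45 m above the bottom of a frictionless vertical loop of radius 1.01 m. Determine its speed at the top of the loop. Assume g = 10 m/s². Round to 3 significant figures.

v = 8.28 m/s

Energy conservation: mgh = ½mv_top² + mg(2r)
v_top² = 2g(h − 2r) = 2(10)(5.45 − 2.020) = 68.60
v_top = 8.283 m/s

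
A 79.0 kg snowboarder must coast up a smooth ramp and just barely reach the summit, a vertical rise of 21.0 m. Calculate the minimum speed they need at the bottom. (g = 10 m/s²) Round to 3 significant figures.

v = 20.5 m/s

At the top they are momentarily at rest, so all KE converts to PE: ½mv² = mgh
v = √(2gh) = √(2 × 10 × 21.0) = 20.49 m/s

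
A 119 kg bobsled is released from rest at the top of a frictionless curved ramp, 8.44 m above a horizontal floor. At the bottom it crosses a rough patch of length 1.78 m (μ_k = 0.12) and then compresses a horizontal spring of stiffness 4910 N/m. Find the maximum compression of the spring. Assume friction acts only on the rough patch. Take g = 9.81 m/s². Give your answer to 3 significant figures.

Initial energy: E₁ = mgh = (119)(9.81)(8.44) = 9852.8 J
Friction removes W_f = μ_k mg d = (0.12)(119)(9.81)(1.78) = 249.4 J
Energy reaching the spring: E = 9852.8 − 249.4 = 9603.4 J
At max compression ½kx² = E ⇒ x = √(2E/k) = √(2 × 9603.4/4910) = 1.978 m

x = 1.98 m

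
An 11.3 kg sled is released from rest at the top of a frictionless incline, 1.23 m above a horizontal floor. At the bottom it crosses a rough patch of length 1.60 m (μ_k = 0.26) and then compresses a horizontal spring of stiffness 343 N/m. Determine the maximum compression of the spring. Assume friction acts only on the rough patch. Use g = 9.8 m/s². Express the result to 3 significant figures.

Initial energy: E₁ = mgh = (11.3)(9.8)(1.23) = 136.21 J
Friction removes W_f = μ_k mg d = (0.26)(11.3)(9.8)(1.60) = 46.07 J
Energy reaching the spring: E = 136.21 − 46.07 = 90.142 J
At max compression ½kx² = E ⇒ x = √(2E/k) = √(2 × 90.142/343) = 0.7250 m

x = 0.725 m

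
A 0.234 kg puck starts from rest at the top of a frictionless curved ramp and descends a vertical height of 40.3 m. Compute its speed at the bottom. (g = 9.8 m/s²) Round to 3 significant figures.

By conservation of mechanical energy, mgh = ½mv²
v = √(2gh) = √(2 × 9.8 × 40.3) = √789.88 = 28.10 m/s

v = 28.1 m/s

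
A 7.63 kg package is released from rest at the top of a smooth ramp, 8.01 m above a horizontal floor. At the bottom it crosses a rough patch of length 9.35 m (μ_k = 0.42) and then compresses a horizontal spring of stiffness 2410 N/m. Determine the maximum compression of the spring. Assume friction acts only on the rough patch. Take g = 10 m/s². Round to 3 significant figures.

x = 0.508 m

Initial energy: E₁ = mgh = (7.63)(10)(8.01) = 611.16 J
Friction removes W_f = μ_k mg d = (0.42)(7.63)(10)(9.35) = 299.6 J
Energy reaching the spring: E = 611.16 − 299.6 = 311.53 J
At max compression ½kx² = E ⇒ x = √(2E/k) = √(2 × 311.53/2410) = 0.5085 m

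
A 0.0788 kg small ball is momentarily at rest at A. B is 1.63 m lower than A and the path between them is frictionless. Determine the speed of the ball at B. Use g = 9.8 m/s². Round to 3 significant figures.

v = 5.65 m/s

By conservation of mechanical energy, mgh = ½mv²
The mass cancels from both sides.
v = √(2gh) = √(2 × 9.8 × 1.63) = √31.948 = 5.652 m/s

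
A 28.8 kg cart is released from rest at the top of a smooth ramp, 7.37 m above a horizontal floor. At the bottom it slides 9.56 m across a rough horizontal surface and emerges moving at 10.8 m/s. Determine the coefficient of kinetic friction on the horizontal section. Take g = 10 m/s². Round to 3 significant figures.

μ_k = 0.161

Energy at the top = energy at the end + work done against friction:
mgh = ½mv² + μ_k m g d
mgh = 2122.6 J; ½mv² = 1679.6 J
W_f = 2122.6 − 1679.6 = 442.9 J
μ_k = W_f/(mg·d) = 442.9/(288.0 × 9.56) = 0.1609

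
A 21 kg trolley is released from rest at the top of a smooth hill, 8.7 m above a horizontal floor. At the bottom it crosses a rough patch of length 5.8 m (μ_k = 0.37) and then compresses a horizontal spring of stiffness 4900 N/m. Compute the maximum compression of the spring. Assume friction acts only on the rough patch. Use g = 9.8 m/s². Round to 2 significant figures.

Initial energy: E₁ = mgh = (21)(9.8)(8.7) = 1790.5 J
Friction removes W_f = μ_k mg d = (0.37)(21)(9.8)(5.8) = 441.6 J
Energy reaching the spring: E = 1790.5 − 441.6 = 1348.8 J
At max compression ½kx² = E ⇒ x = √(2E/k) = √(2 × 1348.8/4900) = 0.7420 m

x = 0.74 m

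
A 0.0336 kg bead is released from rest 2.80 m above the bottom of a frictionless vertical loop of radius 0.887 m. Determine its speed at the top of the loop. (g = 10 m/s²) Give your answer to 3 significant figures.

v = 4.53 m/s

Energy conservation: mgh = ½mv_top² + mg(2r)
v_top² = 2g(h − 2r) = 2(10)(2.80 − 1.774) = 20.52
v_top = 4.530 m/s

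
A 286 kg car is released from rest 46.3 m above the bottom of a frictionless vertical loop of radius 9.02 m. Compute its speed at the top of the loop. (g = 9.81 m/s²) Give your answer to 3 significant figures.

Energy conservation: mgh = ½mv_top² + mg(2r)
v_top² = 2g(h − 2r) = 2(9.81)(46.3 − 18.04) = 554.5
v_top = 23.55 m/s

v = 23.5 m/s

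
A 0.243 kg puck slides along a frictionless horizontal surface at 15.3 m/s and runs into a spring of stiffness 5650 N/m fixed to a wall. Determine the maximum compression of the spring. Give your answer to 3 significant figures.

x = 0.100 m

Conservation of energy between contact and max compression: ½mv² = ½kx²
x = v√(m/k) = 15.3 × √(0.243/5650) = 0.1003 m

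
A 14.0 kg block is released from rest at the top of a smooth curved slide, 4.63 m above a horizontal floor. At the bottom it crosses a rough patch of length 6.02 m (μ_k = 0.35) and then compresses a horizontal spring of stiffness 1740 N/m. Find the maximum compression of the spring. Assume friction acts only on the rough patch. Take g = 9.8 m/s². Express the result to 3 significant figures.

Initial energy: E₁ = mgh = (14.0)(9.8)(4.63) = 635.24 J
Friction removes W_f = μ_k mg d = (0.35)(14.0)(9.8)(6.02) = 289.1 J
Energy reaching the spring: E = 635.24 − 289.1 = 346.16 J
At max compression ½kx² = E ⇒ x = √(2E/k) = √(2 × 346.16/1740) = 0.6308 m

x = 0.631 m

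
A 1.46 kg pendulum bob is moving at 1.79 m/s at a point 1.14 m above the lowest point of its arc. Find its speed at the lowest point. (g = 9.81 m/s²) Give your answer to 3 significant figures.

v = 5.06 m/s

Energy conservation between the two points: ½mv₀² + mgh = ½mv²
v² = v₀² + 2gh = (1.79)² + 2(9.81)(1.14) = 25.571
v = √25.571 = 5.057 m/s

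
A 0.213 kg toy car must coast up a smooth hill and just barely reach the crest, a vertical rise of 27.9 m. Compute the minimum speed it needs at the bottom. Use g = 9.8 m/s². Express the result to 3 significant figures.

v = 23.4 m/s

At the top it is momentarily at rest, so all KE converts to PE: ½mv² = mgh
v = √(2gh) = √(2 × 9.8 × 27.9) = 23.38 m/s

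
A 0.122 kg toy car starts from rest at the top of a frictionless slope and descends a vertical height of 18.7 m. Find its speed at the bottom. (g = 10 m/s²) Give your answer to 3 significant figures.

Equating total energy at the two states: mgh = ½mv²
v = √(2gh) = √(2 × 10 × 18.7) = √374.00 = 19.34 m/s

v = 19.3 m/s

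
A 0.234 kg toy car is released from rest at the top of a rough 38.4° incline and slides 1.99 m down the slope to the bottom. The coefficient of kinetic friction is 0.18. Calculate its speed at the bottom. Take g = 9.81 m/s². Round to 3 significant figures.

Taking the bottom as reference, mgh = ½mv² + μ_k N L with h = L sinθ, N = mg cosθ:
mgh = mgL sinθ = (0.234)(9.81)(1.99)sin38.4° = 2.8375 J
W_f = μ_k mg cosθ · L = (0.18)(0.234)(9.81)cos38.4°·1.99 = 0.6444 J
½mv² = 2.8375 − 0.6444 = 2.1931 J
v = √(2 × 2.1931/0.234) = 4.329 m/s

v = 4.33 m/s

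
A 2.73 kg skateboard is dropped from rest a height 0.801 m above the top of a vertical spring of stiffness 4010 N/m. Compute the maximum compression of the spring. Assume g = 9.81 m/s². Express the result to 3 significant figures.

Let x be the compression. The total drop is H + x, and the skateboard is instantaneously at rest at max compression, so energy conservation gives:
mg(H + x) = ½kx²
½(4010)x² − (2.73)(9.81)x − (2.73)(9.81)(0.801) = 0
2005x² − 26.78x − 21.45 = 0
x = [26.78 + √(717.2 + 172044)]/(2 × 2005) = 0.1103 m

x = 0.110 m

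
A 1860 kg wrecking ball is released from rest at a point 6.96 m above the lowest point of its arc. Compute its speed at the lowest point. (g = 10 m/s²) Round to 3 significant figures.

Mechanical energy is conserved (no friction): mgh = ½mv²
v = √(2gh) = √(2 × 10 × 6.96) = √139.20 = 11.80 m/s

v = 11.8 m/s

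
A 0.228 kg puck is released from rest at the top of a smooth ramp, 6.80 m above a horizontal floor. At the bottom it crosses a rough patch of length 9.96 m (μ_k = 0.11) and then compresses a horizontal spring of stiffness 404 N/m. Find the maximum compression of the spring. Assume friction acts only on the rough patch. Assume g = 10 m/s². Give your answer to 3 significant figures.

x = 0.254 m

Initial energy: E₁ = mgh = (0.228)(10)(6.80) = 15.504 J
Friction removes W_f = μ_k mg d = (0.11)(0.228)(10)(9.96) = 2.498 J
Energy reaching the spring: E = 15.504 − 2.498 = 13.006 J
At max compression ½kx² = E ⇒ x = √(2E/k) = √(2 × 13.006/404) = 0.2537 m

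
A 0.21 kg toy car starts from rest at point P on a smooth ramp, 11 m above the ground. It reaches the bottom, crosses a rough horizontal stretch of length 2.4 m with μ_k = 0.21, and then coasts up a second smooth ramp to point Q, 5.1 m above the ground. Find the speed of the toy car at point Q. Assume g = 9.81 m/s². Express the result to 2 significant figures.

v = 10 m/s

Energy at P: mgh₁ = (0.21)(9.81)(11) = 22.661 J
Friction loss: W_f = μ_k mg d = 1.038 J
At Q: ½mv² + mgh₂ = mgh₁ − W_f
½mv² = 22.661 − 1.038 − 10.507 = 11.116 J
v = √(2 × 11.116/0.21) = 10.29 m/s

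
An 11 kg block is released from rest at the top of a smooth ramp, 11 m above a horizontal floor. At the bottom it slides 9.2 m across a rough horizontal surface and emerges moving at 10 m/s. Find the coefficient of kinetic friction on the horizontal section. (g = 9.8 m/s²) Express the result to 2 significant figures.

Applying the work–energy principle:
mgh = ½mv² + μ_k m g d
mgh = 1185.8 J; ½mv² = 550.00 J
W_f = 1185.8 − 550.00 = 635.8 J
μ_k = W_f/(mg·d) = 635.8/(107.8 × 9.2) = 0.6411

μ_k = 0.64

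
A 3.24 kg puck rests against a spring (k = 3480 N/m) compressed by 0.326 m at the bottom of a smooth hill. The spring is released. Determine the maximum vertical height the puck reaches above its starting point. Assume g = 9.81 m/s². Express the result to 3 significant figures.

h = 5.82 m

Energy conservation from release to the highest point: ½kx² = mgh
h = kx²/(2mg) = (3480)(0.326)²/(2 × 3.24 × 9.81) = 5.818 m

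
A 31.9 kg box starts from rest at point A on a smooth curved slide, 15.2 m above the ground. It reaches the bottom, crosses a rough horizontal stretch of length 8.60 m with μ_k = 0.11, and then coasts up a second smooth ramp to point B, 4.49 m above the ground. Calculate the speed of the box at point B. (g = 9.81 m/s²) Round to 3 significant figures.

Energy at A: mgh₁ = (31.9)(9.81)(15.2) = 4756.7 J
Friction loss: W_f = μ_k mg d = 296.0 J
At B: ½mv² + mgh₂ = mgh₁ − W_f
½mv² = 4756.7 − 296.0 − 1405.1 = 3055.5 J
v = √(2 × 3055.5/31.9) = 13.84 m/s

v = 13.8 m/s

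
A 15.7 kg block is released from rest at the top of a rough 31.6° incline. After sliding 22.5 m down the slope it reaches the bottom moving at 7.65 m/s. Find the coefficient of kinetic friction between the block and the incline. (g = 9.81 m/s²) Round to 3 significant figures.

The energy dissipated by friction is the PE lost minus the KE gained:
mgL sinθ = 1815.8 J; ½mv² = 459.40 J
W_f = 1815.8 − 459.40 = 1356 J
μ_k = W_f/(mg cosθ · L) = 1356/(131.2 × 22.5) = 0.4596

μ_k = 0.460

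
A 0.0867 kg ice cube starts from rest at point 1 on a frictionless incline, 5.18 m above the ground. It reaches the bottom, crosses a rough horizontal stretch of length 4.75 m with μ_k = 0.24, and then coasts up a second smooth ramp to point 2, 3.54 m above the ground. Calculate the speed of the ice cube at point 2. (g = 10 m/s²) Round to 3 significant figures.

Energy at 1: mgh₁ = (0.0867)(10)(5.18) = 4.4911 J
Friction loss: W_f = μ_k mg d = 0.9884 J
At 2: ½mv² + mgh₂ = mgh₁ − W_f
½mv² = 4.4911 − 0.9884 − 3.0692 = 0.43350 J
v = √(2 × 0.43350/0.0867) = 3.162 m/s

v = 3.16 m/s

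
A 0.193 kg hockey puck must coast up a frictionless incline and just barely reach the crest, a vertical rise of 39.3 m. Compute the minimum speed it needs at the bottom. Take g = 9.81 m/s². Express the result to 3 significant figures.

At the top it is momentarily at rest, so all KE converts to PE: ½mv² = mgh
v = √(2gh) = √(2 × 9.81 × 39.3) = 27.77 m/s

v = 27.8 m/s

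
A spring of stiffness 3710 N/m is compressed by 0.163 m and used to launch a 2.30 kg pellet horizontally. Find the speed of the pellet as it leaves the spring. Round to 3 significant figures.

Spring PE converts entirely to kinetic energy: ½kx² = ½mv²
v = x√(k/m) = 0.163 × √(3710/2.30) = 6.547 m/s

v = 6.55 m/s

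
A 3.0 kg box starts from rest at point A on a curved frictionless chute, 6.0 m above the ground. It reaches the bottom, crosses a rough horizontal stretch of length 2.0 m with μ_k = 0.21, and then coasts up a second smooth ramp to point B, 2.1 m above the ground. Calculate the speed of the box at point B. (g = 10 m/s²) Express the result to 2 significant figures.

v = 8.3 m/s

Energy at A: mgh₁ = (3.0)(10)(6.0) = 180.00 J
Friction loss: W_f = μ_k mg d = 12.60 J
At B: ½mv² + mgh₂ = mgh₁ − W_f
½mv² = 180.00 − 12.60 − 63.000 = 104.40 J
v = √(2 × 104.40/3.0) = 8.343 m/s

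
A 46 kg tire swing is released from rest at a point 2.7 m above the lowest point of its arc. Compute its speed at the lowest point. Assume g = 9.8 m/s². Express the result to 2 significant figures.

v = 7.3 m/s

Mechanical energy is conserved (no friction): mgh = ½mv²
The mass cancels from both sides.
v = √(2gh) = √(2 × 9.8 × 2.7) = √52.920 = 7.275 m/s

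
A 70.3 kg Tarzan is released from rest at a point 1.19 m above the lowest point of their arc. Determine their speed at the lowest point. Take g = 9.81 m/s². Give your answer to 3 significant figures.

v = 4.83 m/s

Energy conservation between the two points: mgh = ½mv²
v = √(2gh) = √(2 × 9.81 × 1.19) = √23.348 = 4.832 m/s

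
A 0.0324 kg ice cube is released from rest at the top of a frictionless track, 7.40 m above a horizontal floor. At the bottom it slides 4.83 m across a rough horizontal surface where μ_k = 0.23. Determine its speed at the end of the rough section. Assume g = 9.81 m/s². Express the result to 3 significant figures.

Energy bookkeeping (friction removes W_f = μ_k N d):
mgh = ½mv² + μ_k m g d
W_f = μ_k mg d = (0.23)(0.0324)(9.81)(4.83) = 0.3531 J
½mv² = mgh − W_f = 2.3520 − 0.3531 = 1.9990 J
v = √(2 × 1.9990/0.0324) = 11.11 m/s

v = 11.1 m/s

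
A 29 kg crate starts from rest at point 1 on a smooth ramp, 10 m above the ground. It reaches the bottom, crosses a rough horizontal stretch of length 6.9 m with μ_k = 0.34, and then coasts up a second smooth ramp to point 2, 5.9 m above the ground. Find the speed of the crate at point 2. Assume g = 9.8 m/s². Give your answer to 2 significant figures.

v = 5.9 m/s

Energy at 1: mgh₁ = (29)(9.8)(10) = 2842.0 J
Friction loss: W_f = μ_k mg d = 666.7 J
At 2: ½mv² + mgh₂ = mgh₁ − W_f
½mv² = 2842.0 − 666.7 − 1676.8 = 498.49 J
v = √(2 × 498.49/29) = 5.863 m/s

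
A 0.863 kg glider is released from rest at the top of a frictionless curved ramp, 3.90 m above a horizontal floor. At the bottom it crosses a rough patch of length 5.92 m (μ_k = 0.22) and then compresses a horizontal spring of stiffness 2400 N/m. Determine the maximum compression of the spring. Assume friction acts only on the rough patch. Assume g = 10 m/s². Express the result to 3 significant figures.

x = 0.137 m

Initial energy: E₁ = mgh = (0.863)(10)(3.90) = 33.657 J
Friction removes W_f = μ_k mg d = (0.22)(0.863)(10)(5.92) = 11.24 J
Energy reaching the spring: E = 33.657 − 11.24 = 22.417 J
At max compression ½kx² = E ⇒ x = √(2E/k) = √(2 × 22.417/2400) = 0.1367 m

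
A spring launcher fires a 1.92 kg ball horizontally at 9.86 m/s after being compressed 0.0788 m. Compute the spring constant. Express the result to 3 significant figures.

k = 30100 N/m

Energy stored in the spring equals the launch KE: ½kx² = ½mv²
k = mv²/x² = (1.92)(9.86)²/(0.0788)² = 30061 N/m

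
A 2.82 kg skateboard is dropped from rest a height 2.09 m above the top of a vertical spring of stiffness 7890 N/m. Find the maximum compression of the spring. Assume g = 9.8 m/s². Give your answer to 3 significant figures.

Measuring PE from the top of the relaxed spring, at max compression the skateboard has dropped H + x with zero KE, so:
mg(H + x) = ½kx²
½(7890)x² − (2.82)(9.8)x − (2.82)(9.8)(2.09) = 0
3945x² − 27.64x − 57.76 = 0
x = [27.64 + √(763.7 + 911441)]/(2 × 3945) = 0.1246 m

x = 0.125 m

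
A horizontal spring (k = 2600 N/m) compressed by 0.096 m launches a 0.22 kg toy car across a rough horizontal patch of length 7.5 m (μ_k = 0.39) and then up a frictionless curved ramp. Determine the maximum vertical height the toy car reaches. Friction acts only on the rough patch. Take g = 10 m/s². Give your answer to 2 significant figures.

h = 2.5 m

Spring energy: E₀ = ½kx² = ½(2600)(0.096)² = 11.981 J
Friction: W_f = μ_k mg d = (0.39)(0.22)(10)(7.5) = 6.435 J
Energy at base of ramp: E = 11.981 − 6.435 = 5.5458 J
At max height all remaining energy is PE: mgh = E ⇒ h = E/(mg) = 5.5458/(0.22 × 10) = 2.521 m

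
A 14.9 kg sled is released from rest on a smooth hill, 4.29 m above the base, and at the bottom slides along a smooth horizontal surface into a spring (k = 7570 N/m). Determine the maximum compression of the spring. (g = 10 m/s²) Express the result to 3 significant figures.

x = 0.411 m

At max compression the sled is momentarily at rest: mgh = ½kx²
x = √(2mgh/k) = √(2 × 14.9 × 10 × 4.29 / 7570) = 0.4109 m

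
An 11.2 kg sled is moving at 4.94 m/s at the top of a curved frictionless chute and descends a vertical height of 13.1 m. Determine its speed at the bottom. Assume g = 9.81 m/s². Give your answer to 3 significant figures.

By conservation of mechanical energy, ½mv₀² + mgh = ½mv²
v² = v₀² + 2gh = (4.94)² + 2(9.81)(13.1) = 281.43
v = √281.43 = 16.78 m/s

v = 16.8 m/s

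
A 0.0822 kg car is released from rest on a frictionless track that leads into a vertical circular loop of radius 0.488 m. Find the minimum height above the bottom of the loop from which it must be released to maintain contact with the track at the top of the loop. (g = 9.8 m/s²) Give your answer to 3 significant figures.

h = 1.22 m

At the top, for minimum speed gravity alone supplies the centripetal force: mg = mv_top²/r ⇒ v_top² = gr = 4.782 m²/s²
Energy conservation from release height h to the top (height 2r): mgh = ½mv_top² + mg(2r)
h = v_top²/(2g) + 2r = r/2 + 2r = 5r/2 = 1.220 m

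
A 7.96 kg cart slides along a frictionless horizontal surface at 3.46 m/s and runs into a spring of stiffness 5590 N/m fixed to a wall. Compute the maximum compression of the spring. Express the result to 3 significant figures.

x = 0.131 m

Conservation of energy between contact and max compression: ½mv² = ½kx²
x = v√(m/k) = 3.46 × √(7.96/5590) = 0.1306 m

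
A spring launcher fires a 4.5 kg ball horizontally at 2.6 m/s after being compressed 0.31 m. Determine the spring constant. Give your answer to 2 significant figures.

½kx² = ½mv²
k = mv²/x² = (4.5)(2.6)²/(0.31)² = 316.5 N/m

k = 320 N/m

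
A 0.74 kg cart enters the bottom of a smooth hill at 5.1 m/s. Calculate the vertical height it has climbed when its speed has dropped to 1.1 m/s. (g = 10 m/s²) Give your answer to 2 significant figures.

h = 1.2 m

Energy balance between the two points: ½mv₁² = ½mv₂² + mgh
h = (v₁² − v₂²)/(2g) = (5.1² − 1.1²)/(2 × 10) = 1.240 m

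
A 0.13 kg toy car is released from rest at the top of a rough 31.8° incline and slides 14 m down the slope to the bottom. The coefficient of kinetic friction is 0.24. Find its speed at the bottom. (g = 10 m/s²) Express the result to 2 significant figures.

Work–energy: mg(L sinθ) − μ_k(mg cosθ)L = ½mv²
mgh = mgL sinθ = (0.13)(10)(14)sin31.8° = 9.5906 J
W_f = μ_k mg cosθ · L = (0.24)(0.13)(10)cos31.8°·14 = 3.712 J
½mv² = 9.5906 − 3.712 = 5.8783 J
v = √(2 × 5.8783/0.13) = 9.510 m/s

v = 9.5 m/s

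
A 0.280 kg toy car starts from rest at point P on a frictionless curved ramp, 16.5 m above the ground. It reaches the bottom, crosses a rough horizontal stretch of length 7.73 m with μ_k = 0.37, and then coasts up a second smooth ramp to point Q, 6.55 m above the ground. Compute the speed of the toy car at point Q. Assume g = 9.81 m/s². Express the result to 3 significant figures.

Energy at P: mgh₁ = (0.280)(9.81)(16.5) = 45.322 J
Friction loss: W_f = μ_k mg d = 7.856 J
At Q: ½mv² + mgh₂ = mgh₁ − W_f
½mv² = 45.322 − 7.856 − 17.992 = 19.475 J
v = √(2 × 19.475/0.280) = 11.79 m/s

v = 11.8 m/s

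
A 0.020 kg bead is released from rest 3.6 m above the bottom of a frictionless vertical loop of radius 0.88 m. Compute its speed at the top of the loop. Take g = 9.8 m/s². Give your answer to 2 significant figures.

v = 6.0 m/s

Energy conservation: mgh = ½mv_top² + mg(2r)
v_top² = 2g(h − 2r) = 2(9.8)(3.6 − 1.760) = 36.06
v_top = 6.005 m/s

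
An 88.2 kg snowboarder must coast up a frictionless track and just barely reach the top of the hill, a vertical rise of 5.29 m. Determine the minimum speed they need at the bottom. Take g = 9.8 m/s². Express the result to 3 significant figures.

At the top they are momentarily at rest, so all KE converts to PE: ½mv² = mgh
v = √(2gh) = √(2 × 9.8 × 5.29) = 10.18 m/s

v = 10.2 m/s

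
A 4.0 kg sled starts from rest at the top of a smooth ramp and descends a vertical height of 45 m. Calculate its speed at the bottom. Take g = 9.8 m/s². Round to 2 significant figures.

By conservation of mechanical energy, mgh = ½mv²
The mass cancels from both sides.
v = √(2gh) = √(2 × 9.8 × 45) = √882.00 = 29.70 m/s

v = 30 m/s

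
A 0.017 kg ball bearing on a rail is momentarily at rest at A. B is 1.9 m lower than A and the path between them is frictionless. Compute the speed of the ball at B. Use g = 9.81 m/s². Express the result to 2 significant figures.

v = 6.1 m/s

By conservation of mechanical energy, mgh = ½mv²
The mass cancels from both sides.
v = √(2gh) = √(2 × 9.81 × 1.9) = √37.278 = 6.106 m/s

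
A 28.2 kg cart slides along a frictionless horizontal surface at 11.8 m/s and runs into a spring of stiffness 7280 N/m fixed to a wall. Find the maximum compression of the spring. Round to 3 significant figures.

Conservation of energy between contact and max compression: ½mv² = ½kx²
x = v√(m/k) = 11.8 × √(28.2/7280) = 0.7344 m

x = 0.734 m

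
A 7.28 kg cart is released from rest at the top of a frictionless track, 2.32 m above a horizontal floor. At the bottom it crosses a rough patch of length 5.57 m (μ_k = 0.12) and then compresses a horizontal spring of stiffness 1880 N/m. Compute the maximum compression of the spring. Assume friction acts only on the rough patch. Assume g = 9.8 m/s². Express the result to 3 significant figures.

Initial energy: E₁ = mgh = (7.28)(9.8)(2.32) = 165.52 J
Friction removes W_f = μ_k mg d = (0.12)(7.28)(9.8)(5.57) = 47.69 J
Energy reaching the spring: E = 165.52 − 47.69 = 117.83 J
At max compression ½kx² = E ⇒ x = √(2E/k) = √(2 × 117.83/1880) = 0.3541 m

x = 0.354 m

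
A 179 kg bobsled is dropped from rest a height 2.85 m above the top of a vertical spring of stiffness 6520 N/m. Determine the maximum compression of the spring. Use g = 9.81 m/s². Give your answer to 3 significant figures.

x = 1.54 m

Take the reference level at the top of the uncompressed spring. At max compression the bobsled has fallen H + x and is momentarily at rest:
mg(H + x) = ½kx²
½(6520)x² − (179)(9.81)x − (179)(9.81)(2.85) = 0
3260x² − 1756x − 5005 = 0
x = [1756 + √(3.084e+06 + 6.5260e+07)]/(2 × 3260) = 1.537 m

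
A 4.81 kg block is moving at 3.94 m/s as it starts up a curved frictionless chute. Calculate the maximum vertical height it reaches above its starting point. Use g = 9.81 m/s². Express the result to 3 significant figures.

By energy conservation, ½mv² = mgh
h = v²/(2g) = 3.94²/(2 × 9.81) = 0.7912 m

h = 0.791 m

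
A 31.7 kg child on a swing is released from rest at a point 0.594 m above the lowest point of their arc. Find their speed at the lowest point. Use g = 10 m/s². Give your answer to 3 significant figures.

v = 3.45 m/s

Mechanical energy is conserved (no friction): mgh = ½mv²
The mass cancels from both sides.
v = √(2gh) = √(2 × 10 × 0.594) = √11.880 = 3.447 m/s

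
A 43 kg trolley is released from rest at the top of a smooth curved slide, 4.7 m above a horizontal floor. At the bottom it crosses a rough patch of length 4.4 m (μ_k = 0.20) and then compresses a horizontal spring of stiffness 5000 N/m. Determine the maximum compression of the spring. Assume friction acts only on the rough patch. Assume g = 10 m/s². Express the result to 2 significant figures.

x = 0.81 m

Initial energy: E₁ = mgh = (43)(10)(4.7) = 2021.0 J
Friction removes W_f = μ_k mg d = (0.20)(43)(10)(4.4) = 378.4 J
Energy reaching the spring: E = 2021.0 − 378.4 = 1642.6 J
At max compression ½kx² = E ⇒ x = √(2E/k) = √(2 × 1642.6/5000) = 0.8106 m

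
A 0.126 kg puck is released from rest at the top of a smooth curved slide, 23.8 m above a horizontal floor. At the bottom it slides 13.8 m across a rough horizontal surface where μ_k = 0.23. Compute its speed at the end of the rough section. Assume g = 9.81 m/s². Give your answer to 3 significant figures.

v = 20.1 m/s

Energy bookkeeping (friction removes W_f = μ_k N d):
mgh = ½mv² + μ_k m g d
W_f = μ_k mg d = (0.23)(0.126)(9.81)(13.8) = 3.923 J
½mv² = mgh − W_f = 29.418 − 3.923 = 25.495 J
v = √(2 × 25.495/0.126) = 20.12 m/s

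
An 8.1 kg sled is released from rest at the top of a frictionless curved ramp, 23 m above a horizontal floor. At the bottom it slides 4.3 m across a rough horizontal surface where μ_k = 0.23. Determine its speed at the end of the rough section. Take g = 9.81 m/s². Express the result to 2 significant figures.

Energy at the top = energy at the end + work done against friction:
mgh = ½mv² + μ_k m g d
W_f = μ_k mg d = (0.23)(8.1)(9.81)(4.3) = 78.59 J
½mv² = mgh − W_f = 1827.6 − 78.59 = 1749.0 J
v = √(2 × 1749.0/8.1) = 20.78 m/s

v = 21 m/s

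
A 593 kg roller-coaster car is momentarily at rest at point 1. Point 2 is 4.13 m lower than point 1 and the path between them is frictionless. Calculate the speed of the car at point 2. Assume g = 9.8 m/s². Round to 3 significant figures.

v = 9.00 m/s

Mechanical energy is conserved (no friction): mgh = ½mv²
The mass cancels from both sides.
v = √(2gh) = √(2 × 9.8 × 4.13) = √80.948 = 8.997 m/s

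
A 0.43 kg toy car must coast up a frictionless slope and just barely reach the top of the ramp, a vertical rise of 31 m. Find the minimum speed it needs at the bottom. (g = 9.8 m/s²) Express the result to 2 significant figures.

At the top it is momentarily at rest, so all KE converts to PE: ½mv² = mgh
v = √(2gh) = √(2 × 9.8 × 31) = 24.65 m/s

v = 25 m/s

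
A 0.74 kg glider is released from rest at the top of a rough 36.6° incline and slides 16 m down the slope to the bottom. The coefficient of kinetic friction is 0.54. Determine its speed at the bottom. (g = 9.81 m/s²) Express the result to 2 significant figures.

v = 7.1 m/s

Energy: mgh = ½mv² + W_f, with h = L sinθ and W_f = μ_k (mg cosθ) L
mgh = mgL sinθ = (0.74)(9.81)(16)sin36.6° = 69.252 J
W_f = μ_k mg cosθ · L = (0.54)(0.74)(9.81)cos36.6°·16 = 50.35 J
½mv² = 69.252 − 50.35 = 18.898 J
v = √(2 × 18.898/0.74) = 7.147 m/s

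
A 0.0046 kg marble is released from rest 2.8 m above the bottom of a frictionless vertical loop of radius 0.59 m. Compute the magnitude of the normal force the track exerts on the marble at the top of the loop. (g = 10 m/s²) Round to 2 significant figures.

Energy from release to top (height 2r): mgh = ½mv_top² + mg(2r)
v_top² = 2g(h − 2r) = 2(10)(2.8 − 1.180) = 32.400 m²/s²
At the top, both N and weight point toward the centre: N + mg = mv_top²/r
N = m(v_top²/r − g) = 0.0046(32.400/0.59 − 10) = 0.2066 N

N = 0.21 N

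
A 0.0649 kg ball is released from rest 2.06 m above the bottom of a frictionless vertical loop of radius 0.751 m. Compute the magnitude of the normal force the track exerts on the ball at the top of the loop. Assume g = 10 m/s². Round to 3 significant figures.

Energy from release to top (height 2r): mgh = ½mv_top² + mg(2r)
v_top² = 2g(h − 2r) = 2(10)(2.06 − 1.502) = 11.160 m²/s²
At the top, both N and weight point toward the centre: N + mg = mv_top²/r
N = m(v_top²/r − g) = 0.0649(11.160/0.751 − 10) = 0.3154 N

N = 0.315 N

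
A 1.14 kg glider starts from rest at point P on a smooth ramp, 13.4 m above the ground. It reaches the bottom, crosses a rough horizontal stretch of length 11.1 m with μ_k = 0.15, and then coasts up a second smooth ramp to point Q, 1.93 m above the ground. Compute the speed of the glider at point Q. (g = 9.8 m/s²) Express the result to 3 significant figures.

Energy at P: mgh₁ = (1.14)(9.8)(13.4) = 149.70 J
Friction loss: W_f = μ_k mg d = 18.60 J
At Q: ½mv² + mgh₂ = mgh₁ − W_f
½mv² = 149.70 − 18.60 − 21.562 = 109.54 J
v = √(2 × 109.54/1.14) = 13.86 m/s

v = 13.9 m/s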